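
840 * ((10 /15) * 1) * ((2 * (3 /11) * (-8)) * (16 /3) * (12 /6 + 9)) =-143360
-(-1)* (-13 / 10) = -13 / 10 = -1.30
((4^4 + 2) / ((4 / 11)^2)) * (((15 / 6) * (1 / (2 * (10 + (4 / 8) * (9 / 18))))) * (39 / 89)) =3043755 / 29192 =104.27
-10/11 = -0.91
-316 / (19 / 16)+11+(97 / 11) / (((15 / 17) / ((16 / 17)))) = -770267 / 3135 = -245.70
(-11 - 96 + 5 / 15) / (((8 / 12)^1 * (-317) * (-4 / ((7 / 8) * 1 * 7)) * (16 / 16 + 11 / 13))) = -3185 / 7608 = -0.42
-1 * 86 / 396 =-43 / 198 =-0.22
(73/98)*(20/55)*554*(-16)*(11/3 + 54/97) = -1590502976/156849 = -10140.35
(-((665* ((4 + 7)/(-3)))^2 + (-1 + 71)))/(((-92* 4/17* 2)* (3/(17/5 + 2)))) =181933507/736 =247192.26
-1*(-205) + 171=376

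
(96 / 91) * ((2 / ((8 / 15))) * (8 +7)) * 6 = 32400 / 91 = 356.04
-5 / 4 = -1.25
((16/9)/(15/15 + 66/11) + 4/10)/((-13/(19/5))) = -3914/20475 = -0.19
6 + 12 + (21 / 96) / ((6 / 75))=1327 / 64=20.73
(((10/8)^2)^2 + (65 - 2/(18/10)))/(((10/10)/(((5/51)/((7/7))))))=764125/117504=6.50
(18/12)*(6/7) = 9/7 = 1.29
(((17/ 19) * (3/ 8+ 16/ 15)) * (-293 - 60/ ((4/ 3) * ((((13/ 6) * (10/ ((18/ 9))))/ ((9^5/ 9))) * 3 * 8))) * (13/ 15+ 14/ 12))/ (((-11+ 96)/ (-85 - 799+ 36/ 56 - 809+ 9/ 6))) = 74534.02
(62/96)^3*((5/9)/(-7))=-148955/6967296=-0.02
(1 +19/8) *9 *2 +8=275/4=68.75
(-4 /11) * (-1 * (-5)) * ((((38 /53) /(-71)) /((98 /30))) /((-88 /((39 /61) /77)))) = -55575 /104793954419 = -0.00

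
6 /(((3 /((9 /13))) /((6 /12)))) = 9 /13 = 0.69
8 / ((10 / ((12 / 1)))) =48 / 5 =9.60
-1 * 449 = -449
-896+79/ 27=-893.07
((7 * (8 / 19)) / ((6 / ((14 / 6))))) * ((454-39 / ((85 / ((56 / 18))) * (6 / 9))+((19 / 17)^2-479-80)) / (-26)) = 14995372 / 3212235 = 4.67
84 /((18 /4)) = 56 /3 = 18.67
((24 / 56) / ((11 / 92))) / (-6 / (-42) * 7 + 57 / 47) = 3243 / 2002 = 1.62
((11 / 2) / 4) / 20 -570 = -91189 / 160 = -569.93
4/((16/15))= 15/4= 3.75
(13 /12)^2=169 /144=1.17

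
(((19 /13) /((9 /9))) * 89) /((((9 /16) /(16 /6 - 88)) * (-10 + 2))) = 865792 /351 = 2466.64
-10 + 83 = 73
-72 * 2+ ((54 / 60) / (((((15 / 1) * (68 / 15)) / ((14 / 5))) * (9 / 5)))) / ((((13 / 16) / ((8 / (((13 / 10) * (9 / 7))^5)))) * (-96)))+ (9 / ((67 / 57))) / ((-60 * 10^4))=-28048565463399065114161 / 194781468387659400000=-144.00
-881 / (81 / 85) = -74885 / 81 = -924.51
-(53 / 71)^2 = -2809 / 5041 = -0.56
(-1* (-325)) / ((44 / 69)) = 22425 / 44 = 509.66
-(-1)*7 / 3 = 7 / 3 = 2.33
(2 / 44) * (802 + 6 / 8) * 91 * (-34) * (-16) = 19869668 / 11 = 1806333.45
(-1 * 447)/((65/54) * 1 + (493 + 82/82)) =-24138/26741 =-0.90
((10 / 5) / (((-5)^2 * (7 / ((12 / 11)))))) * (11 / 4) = 6 / 175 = 0.03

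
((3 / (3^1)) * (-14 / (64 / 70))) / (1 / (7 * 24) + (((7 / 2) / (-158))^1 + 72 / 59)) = -23980845 / 1885798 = -12.72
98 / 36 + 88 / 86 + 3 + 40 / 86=5581 / 774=7.21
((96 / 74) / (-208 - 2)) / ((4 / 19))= -38 / 1295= -0.03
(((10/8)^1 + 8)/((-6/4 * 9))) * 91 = -3367/54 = -62.35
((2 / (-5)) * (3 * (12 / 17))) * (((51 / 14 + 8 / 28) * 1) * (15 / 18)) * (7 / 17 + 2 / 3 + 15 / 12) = -26125 / 4046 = -6.46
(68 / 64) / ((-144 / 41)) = -697 / 2304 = -0.30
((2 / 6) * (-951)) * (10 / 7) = -3170 / 7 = -452.86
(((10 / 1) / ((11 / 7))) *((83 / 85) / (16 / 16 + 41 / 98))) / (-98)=-1162 / 25993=-0.04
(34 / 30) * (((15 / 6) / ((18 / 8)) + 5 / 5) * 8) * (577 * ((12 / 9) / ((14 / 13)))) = 38765168 / 2835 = 13673.78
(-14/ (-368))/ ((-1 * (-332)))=7/ 61088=0.00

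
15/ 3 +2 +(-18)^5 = -1889561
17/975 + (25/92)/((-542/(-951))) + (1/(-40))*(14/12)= 15073537/32411600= 0.47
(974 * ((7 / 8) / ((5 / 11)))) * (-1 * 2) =-37499 / 10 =-3749.90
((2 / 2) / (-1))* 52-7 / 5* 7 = -309 / 5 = -61.80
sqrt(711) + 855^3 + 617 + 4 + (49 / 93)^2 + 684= 3 *sqrt(79) + 5405864406721 / 8649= 625027706.94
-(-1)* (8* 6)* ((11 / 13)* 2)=1056 / 13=81.23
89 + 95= 184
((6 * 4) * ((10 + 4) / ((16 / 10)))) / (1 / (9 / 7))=270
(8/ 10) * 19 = 76/ 5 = 15.20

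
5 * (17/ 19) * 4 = 340/ 19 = 17.89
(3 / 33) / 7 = 1 / 77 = 0.01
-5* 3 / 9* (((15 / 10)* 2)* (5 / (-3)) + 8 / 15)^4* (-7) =141057847 / 30375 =4643.88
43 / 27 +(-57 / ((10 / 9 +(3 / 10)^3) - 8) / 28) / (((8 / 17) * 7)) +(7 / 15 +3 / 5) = 4492636423 / 1634090220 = 2.75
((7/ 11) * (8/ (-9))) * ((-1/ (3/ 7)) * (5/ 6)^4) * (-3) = -30625/ 16038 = -1.91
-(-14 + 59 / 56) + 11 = 23.95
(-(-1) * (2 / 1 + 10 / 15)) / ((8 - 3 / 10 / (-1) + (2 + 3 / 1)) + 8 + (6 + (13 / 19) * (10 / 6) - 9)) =1520 / 11081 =0.14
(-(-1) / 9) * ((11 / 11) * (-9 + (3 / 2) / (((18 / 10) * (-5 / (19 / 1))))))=-73 / 54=-1.35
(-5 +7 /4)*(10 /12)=-2.71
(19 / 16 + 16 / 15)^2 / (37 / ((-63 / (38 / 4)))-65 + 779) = 2048767 / 285635200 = 0.01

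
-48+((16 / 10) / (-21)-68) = -12188 / 105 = -116.08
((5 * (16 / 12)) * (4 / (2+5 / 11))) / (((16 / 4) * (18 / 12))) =440 / 243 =1.81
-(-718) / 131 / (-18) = -359 / 1179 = -0.30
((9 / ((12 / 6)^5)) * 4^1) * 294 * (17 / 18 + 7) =21021 / 8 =2627.62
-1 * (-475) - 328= 147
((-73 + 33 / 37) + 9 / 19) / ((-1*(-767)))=-50359 / 539201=-0.09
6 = 6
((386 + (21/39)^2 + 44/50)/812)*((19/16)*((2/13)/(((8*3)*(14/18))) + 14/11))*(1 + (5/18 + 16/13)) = 93573472558441/51429541363200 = 1.82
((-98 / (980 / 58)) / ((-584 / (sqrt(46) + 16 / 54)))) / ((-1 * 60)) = -29 * sqrt(46) / 175200 - 29 / 591300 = -0.00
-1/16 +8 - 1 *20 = -193/16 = -12.06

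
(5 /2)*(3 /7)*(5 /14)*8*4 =600 /49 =12.24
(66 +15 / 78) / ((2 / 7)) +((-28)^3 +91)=-1124725 / 52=-21629.33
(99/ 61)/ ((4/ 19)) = 1881/ 244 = 7.71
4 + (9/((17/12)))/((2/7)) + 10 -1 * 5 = 531/17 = 31.24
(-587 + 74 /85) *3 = -149463 /85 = -1758.39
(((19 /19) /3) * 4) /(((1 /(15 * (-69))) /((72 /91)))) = -99360 /91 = -1091.87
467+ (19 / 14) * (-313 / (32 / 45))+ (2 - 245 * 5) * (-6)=3229025 / 448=7207.65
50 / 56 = 25 / 28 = 0.89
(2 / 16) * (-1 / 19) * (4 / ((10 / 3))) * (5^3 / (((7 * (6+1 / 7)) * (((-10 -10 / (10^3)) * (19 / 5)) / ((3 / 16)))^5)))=556182861328125 / 8327610357283535738420768768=0.00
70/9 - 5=2.78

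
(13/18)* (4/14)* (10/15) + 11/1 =2105/189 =11.14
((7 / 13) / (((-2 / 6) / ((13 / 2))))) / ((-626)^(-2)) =-4114698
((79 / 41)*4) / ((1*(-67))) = -316 / 2747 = -0.12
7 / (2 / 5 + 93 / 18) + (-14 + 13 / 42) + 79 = 66.57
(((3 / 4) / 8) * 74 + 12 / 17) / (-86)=-2079 / 23392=-0.09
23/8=2.88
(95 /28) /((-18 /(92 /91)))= -0.19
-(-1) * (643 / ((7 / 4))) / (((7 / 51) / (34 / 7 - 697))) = -635528340 / 343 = -1852852.30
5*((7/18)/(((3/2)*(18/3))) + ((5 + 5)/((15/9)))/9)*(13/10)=1495/324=4.61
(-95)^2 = 9025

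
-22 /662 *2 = -22 /331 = -0.07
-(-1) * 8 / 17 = 8 / 17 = 0.47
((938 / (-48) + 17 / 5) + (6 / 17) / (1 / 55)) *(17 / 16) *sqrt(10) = 6671 *sqrt(10) / 1920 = 10.99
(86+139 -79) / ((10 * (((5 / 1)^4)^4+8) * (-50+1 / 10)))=-146 / 76141357425867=-0.00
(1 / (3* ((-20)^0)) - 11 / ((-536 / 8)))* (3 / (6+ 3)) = 100 / 603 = 0.17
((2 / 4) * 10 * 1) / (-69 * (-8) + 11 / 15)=0.01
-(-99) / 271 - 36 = -9657 / 271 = -35.63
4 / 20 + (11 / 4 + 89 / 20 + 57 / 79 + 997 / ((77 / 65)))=25844991 / 30415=849.74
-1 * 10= -10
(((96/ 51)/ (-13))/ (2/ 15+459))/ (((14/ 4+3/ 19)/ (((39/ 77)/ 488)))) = -6840/ 76438888757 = -0.00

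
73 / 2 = 36.50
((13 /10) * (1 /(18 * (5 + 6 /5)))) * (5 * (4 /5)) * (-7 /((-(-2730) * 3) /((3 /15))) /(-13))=1 /1632150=0.00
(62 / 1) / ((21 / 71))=209.62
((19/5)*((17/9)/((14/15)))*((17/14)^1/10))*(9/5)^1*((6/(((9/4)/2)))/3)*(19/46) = 104329/84525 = 1.23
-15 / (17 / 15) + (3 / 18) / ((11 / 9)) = -4899 / 374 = -13.10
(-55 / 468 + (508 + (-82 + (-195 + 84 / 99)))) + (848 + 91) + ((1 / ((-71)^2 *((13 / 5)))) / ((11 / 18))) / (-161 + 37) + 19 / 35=1171.27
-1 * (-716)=716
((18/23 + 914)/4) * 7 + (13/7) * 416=382124/161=2373.44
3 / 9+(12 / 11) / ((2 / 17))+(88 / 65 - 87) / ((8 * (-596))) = 98428351 / 10227360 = 9.62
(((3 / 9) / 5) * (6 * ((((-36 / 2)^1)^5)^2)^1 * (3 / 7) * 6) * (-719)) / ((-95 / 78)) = 7208601948126978048 / 3325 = 2168000585902850.54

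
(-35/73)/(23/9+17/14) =-882/6935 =-0.13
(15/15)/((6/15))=5/2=2.50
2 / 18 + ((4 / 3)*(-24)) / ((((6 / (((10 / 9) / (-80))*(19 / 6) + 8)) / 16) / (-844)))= 46413257 / 81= 573003.17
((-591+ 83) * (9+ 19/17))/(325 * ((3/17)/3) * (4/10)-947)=87376/15969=5.47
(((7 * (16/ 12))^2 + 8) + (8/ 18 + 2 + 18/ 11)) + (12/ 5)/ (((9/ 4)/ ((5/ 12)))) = 1096/ 11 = 99.64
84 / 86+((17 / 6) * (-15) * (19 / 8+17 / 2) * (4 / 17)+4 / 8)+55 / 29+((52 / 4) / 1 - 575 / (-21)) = -6808175 / 104748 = -65.00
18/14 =9/7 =1.29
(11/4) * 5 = 55/4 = 13.75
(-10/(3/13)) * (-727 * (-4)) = -378040/3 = -126013.33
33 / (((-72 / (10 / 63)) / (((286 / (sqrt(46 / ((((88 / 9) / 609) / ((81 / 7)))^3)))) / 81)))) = -692120 * sqrt(22011) / 52457121631089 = -0.00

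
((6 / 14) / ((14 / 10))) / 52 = 15 / 2548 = 0.01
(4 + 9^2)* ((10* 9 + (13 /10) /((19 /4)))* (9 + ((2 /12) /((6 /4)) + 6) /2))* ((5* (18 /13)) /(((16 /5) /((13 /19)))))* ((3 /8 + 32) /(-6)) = -1600380425 /2166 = -738864.46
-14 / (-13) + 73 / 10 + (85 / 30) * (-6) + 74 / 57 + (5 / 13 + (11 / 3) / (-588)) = -15133123 / 2178540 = -6.95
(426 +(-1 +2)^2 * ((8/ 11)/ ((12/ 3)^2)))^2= 87853129/ 484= 181514.73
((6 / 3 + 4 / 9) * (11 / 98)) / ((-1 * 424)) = -121 / 186984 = -0.00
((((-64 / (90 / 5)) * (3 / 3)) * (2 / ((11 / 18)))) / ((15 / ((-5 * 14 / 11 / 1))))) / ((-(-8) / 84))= 6272 / 121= 51.83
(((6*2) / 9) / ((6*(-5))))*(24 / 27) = -16 / 405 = -0.04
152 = 152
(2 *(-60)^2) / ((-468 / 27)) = -5400 / 13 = -415.38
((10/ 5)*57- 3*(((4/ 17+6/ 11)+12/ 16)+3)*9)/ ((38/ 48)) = -10.52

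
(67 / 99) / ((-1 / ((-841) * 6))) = 112694 / 33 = 3414.97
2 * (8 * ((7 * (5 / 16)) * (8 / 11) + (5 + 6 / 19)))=23096 / 209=110.51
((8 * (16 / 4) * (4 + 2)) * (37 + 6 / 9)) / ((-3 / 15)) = -36160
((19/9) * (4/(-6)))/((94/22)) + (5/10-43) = -108701/2538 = -42.83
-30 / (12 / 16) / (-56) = 5 / 7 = 0.71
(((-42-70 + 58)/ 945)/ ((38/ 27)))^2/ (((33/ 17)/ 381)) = 1573911/ 4864475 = 0.32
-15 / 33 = -5 / 11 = -0.45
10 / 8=5 / 4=1.25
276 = 276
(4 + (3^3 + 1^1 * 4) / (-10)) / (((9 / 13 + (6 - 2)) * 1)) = 117 / 610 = 0.19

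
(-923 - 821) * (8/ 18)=-6976/ 9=-775.11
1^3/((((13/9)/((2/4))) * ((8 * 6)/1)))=3/416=0.01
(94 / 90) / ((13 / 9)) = 47 / 65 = 0.72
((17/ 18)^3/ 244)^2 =24137569/ 2024951768064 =0.00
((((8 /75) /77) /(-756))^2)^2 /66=8 /46834847540466239731640625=0.00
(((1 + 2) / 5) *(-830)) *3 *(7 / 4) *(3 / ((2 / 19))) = -298053 / 4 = -74513.25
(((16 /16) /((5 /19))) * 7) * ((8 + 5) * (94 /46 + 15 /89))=7828912 /10235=764.92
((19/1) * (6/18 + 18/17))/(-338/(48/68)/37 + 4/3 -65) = -99826/289119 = -0.35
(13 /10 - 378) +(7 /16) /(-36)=-1084931 /2880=-376.71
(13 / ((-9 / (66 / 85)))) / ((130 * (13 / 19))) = -209 / 16575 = -0.01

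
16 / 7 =2.29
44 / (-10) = -22 / 5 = -4.40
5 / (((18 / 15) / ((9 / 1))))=75 / 2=37.50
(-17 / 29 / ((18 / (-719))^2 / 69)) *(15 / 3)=-1010658755 / 3132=-322687.98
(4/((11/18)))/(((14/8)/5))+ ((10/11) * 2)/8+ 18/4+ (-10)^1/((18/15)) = 317/21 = 15.10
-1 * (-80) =80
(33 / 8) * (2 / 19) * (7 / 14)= 33 / 152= 0.22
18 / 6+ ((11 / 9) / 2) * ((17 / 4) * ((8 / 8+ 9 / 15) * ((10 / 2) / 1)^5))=116902 / 9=12989.11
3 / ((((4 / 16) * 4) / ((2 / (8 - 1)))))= 6 / 7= 0.86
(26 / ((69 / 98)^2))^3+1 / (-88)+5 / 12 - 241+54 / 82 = 56081569356700045849 / 389368732396248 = 144032.03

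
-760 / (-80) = 19 / 2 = 9.50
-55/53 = -1.04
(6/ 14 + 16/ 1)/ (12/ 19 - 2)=-2185/ 182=-12.01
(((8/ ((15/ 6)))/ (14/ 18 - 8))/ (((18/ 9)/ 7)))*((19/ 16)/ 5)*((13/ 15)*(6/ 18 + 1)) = -266/ 625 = -0.43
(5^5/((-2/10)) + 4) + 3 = -15618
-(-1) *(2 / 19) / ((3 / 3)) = 2 / 19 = 0.11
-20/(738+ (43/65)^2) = -0.03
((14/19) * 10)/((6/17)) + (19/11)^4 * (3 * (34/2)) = 396265937/834537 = 474.83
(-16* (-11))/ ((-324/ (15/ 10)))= -22/ 27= -0.81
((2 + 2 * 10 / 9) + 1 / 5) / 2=199 / 90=2.21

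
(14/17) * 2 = 28/17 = 1.65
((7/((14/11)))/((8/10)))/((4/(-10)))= -275/16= -17.19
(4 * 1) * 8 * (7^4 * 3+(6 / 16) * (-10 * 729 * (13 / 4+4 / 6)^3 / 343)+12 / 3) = 590783941 / 2744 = 215300.27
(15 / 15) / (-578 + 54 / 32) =-16 / 9221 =-0.00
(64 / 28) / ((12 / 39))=52 / 7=7.43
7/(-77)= -1/11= -0.09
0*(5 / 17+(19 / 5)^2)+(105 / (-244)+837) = 204123 / 244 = 836.57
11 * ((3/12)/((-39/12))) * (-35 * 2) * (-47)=-36190/13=-2783.85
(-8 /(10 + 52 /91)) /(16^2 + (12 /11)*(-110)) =-7 /1258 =-0.01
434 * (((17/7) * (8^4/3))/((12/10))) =10792960/9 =1199217.78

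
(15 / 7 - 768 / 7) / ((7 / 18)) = -13554 / 49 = -276.61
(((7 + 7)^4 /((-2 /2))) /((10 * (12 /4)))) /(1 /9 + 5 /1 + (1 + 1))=-7203 /40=-180.08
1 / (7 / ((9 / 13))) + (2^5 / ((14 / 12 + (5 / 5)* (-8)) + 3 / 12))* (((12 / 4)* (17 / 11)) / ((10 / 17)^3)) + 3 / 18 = -110.46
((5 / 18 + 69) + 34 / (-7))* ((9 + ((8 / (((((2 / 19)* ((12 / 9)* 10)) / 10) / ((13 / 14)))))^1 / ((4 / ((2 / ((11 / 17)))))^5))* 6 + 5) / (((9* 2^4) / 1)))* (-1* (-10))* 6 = 148597839737495 / 54546041088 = 2724.26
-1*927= -927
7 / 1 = 7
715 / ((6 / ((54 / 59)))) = 6435 / 59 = 109.07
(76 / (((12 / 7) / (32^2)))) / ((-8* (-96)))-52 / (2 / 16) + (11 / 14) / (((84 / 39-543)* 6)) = -632340445 / 1771812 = -356.89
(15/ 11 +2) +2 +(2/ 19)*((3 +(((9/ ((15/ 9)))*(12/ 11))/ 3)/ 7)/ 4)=79733/ 14630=5.45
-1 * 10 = -10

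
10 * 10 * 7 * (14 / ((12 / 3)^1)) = 2450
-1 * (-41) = 41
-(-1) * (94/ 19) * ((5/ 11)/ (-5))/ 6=-47/ 627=-0.07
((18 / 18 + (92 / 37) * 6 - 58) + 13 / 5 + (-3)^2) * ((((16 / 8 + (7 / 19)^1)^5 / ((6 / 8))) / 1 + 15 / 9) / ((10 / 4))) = -1231.82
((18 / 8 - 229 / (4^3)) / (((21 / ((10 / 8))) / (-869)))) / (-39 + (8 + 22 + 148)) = 369325 / 747264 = 0.49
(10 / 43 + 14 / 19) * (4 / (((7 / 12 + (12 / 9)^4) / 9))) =9237888 / 991021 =9.32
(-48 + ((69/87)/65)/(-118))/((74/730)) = -779396399/1645982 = -473.51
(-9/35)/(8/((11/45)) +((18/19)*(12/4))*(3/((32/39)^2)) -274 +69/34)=16372224/14426213935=0.00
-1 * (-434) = 434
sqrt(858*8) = 4*sqrt(429) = 82.85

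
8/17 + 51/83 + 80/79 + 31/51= 904754/334407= 2.71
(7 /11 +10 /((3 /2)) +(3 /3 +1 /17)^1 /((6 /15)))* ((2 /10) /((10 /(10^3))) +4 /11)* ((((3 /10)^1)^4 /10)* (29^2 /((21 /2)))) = 84500316 /6428125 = 13.15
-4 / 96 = -0.04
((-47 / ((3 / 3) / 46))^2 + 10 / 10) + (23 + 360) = 4674628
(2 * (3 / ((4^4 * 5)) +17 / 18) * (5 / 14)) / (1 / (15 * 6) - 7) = -54535 / 563584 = -0.10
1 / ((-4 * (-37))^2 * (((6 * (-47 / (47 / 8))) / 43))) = -43 / 1051392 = -0.00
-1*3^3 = -27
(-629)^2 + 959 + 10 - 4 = 396606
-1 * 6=-6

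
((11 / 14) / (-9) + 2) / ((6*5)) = 0.06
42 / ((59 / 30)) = 1260 / 59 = 21.36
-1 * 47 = -47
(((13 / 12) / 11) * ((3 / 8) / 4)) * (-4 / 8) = -13 / 2816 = -0.00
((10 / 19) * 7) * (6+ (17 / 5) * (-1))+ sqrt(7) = sqrt(7)+ 182 / 19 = 12.22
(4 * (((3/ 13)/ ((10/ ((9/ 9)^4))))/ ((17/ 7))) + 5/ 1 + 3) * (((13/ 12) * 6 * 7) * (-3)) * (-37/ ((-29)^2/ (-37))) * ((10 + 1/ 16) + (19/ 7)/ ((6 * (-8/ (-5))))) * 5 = -5283284501/ 57188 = -92384.50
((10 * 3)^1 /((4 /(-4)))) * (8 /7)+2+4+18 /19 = -3636 /133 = -27.34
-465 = -465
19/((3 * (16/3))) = 19/16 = 1.19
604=604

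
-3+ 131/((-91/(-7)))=92/13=7.08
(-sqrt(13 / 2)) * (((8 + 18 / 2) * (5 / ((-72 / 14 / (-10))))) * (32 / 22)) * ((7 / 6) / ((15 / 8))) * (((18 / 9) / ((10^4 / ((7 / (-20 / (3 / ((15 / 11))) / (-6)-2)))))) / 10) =0.11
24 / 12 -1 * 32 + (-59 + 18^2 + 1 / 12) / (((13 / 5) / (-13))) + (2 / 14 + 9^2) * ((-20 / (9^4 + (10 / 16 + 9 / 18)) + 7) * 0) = -16265 / 12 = -1355.42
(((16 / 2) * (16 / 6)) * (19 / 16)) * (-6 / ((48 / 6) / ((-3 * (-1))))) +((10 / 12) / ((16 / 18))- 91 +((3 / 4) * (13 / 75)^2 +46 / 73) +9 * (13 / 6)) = -277932527 / 2190000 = -126.91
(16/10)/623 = 8/3115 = 0.00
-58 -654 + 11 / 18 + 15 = -12535 / 18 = -696.39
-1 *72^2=-5184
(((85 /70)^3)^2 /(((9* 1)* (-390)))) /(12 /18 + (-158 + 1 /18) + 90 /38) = 458613811 /77786921110080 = 0.00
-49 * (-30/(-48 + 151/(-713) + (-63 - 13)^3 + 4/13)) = -13625430/4069312567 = -0.00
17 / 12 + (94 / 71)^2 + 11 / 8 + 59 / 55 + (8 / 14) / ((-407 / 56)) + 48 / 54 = 4747387891 / 738607320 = 6.43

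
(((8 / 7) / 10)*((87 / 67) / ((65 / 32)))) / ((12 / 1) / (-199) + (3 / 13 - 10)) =-2216064 / 298155025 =-0.01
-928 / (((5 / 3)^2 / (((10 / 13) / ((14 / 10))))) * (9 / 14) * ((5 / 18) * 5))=-66816 / 325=-205.59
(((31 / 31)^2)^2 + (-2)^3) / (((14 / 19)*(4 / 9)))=-171 / 8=-21.38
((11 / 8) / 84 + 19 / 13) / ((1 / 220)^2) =39055775 / 546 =71530.72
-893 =-893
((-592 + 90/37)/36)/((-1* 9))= 10907/5994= 1.82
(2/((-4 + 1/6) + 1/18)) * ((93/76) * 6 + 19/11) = -2007/418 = -4.80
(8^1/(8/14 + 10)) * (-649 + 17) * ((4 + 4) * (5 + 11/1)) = -2265088/37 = -61218.59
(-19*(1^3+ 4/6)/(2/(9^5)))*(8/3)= -2493180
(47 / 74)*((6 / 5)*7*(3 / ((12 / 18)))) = 8883 / 370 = 24.01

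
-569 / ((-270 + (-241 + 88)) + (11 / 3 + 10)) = 1.39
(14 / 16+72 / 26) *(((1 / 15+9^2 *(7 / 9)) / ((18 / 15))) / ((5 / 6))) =179267 / 780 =229.83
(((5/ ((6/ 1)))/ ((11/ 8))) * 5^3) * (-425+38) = -322500/ 11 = -29318.18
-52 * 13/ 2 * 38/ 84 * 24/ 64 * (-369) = 1184859/ 56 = 21158.20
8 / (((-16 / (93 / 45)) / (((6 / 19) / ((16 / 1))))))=-31 / 1520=-0.02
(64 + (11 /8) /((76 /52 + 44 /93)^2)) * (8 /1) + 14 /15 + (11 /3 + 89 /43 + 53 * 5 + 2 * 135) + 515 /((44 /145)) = 142521009831421 /51754912660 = 2753.77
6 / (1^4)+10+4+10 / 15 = 62 / 3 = 20.67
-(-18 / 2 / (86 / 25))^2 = -50625 / 7396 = -6.84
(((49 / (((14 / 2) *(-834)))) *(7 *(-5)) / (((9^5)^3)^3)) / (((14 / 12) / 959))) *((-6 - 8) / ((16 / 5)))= -1174775 / 9705495487713536217591233997178120802126091288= -0.00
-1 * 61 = -61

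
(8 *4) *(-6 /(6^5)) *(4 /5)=-8 /405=-0.02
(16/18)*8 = 64/9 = 7.11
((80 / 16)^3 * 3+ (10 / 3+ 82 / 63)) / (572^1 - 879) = -23917 / 19341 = -1.24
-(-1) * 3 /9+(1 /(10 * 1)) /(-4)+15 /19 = 2503 /2280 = 1.10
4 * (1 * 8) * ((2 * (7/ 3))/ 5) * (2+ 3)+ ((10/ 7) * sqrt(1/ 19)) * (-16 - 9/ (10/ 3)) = 448/ 3 - 187 * sqrt(19)/ 133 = 143.20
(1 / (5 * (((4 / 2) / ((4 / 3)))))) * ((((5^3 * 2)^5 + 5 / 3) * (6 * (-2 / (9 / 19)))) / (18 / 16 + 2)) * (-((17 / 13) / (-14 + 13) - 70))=-73387500000125248 / 975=-75269230769359.23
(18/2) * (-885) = -7965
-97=-97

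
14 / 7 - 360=-358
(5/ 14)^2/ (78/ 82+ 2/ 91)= 13325/ 101668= 0.13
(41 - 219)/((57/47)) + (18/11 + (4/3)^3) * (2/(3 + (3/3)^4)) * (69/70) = -544727/3762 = -144.80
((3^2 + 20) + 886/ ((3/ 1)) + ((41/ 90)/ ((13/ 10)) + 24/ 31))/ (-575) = -1180436/ 2085525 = -0.57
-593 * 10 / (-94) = 2965 / 47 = 63.09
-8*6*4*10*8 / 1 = -15360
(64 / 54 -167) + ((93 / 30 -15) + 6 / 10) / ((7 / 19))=-371359 / 1890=-196.49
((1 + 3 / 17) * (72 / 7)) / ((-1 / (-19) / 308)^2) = 7044871680 / 17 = 414404216.47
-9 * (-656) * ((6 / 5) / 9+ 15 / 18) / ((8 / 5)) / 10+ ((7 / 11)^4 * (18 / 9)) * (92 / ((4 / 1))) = 364.24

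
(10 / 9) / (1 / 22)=220 / 9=24.44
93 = 93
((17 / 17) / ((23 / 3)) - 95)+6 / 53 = -115508 / 1219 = -94.76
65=65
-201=-201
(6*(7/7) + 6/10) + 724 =3653/5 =730.60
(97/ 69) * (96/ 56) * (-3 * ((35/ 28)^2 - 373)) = 247059/ 92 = 2685.42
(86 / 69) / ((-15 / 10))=-172 / 207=-0.83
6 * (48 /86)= 144 /43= 3.35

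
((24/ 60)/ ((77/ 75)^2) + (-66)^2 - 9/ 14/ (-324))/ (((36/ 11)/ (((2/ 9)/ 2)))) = 1859686975/ 12573792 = 147.90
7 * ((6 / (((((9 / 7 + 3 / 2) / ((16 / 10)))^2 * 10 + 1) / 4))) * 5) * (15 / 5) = 15805440 / 196397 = 80.48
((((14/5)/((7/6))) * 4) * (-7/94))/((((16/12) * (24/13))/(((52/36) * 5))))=-1183/564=-2.10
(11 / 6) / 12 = 11 / 72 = 0.15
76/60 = 19/15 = 1.27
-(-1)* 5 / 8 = 5 / 8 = 0.62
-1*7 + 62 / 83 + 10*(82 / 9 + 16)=182909 / 747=244.86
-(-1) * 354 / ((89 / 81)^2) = 2322594 / 7921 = 293.22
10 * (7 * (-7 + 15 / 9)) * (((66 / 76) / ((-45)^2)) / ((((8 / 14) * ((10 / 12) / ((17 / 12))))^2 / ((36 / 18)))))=-1090397 / 384750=-2.83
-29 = -29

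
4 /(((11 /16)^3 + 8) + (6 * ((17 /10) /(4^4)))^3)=8388608000 /17458820651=0.48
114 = 114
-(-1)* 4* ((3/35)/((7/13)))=156/245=0.64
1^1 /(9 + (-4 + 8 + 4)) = 1 /17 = 0.06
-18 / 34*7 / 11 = -63 / 187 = -0.34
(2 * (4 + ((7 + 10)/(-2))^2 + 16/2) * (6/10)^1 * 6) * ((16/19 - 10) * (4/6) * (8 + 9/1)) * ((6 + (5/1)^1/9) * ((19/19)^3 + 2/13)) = -117627828/247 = -476226.02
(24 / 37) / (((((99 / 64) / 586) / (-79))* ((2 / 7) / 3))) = -82958848 / 407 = -203830.09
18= 18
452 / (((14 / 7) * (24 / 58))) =3277 / 6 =546.17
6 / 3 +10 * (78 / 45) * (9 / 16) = 47 / 4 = 11.75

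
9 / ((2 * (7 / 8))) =36 / 7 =5.14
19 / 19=1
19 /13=1.46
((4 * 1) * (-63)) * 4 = -1008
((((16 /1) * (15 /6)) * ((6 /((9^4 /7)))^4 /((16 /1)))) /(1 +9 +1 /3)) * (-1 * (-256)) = 24586240 /236393522034597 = 0.00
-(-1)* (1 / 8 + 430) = 3441 / 8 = 430.12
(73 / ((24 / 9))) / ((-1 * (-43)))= 219 / 344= 0.64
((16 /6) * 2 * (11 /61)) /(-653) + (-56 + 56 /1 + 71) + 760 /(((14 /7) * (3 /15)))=1971.00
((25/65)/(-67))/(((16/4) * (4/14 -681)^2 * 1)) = -49/15821000780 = -0.00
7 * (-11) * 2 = -154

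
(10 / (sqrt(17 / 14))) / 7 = 1.30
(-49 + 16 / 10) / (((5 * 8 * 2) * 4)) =-237 / 1600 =-0.15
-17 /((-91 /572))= 748 /7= 106.86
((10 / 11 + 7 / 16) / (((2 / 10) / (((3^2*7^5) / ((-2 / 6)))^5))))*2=-22802799651449275281338483519565 / 88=-259122723311923582742482800000.00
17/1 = 17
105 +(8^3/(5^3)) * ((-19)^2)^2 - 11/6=400423487/750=533897.98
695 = 695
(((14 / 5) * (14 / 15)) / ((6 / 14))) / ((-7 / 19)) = -3724 / 225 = -16.55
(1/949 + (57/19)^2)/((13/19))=162298/12337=13.16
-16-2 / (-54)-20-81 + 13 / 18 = -6277 / 54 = -116.24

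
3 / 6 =1 / 2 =0.50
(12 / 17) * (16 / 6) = 32 / 17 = 1.88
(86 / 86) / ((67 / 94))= 94 / 67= 1.40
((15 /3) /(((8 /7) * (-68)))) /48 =-35 /26112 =-0.00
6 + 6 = 12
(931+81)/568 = 1.78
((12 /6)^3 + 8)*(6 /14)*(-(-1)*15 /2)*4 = 1440 /7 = 205.71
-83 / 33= -2.52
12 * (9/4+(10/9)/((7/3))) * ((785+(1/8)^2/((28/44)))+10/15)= 241816901/9408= 25703.33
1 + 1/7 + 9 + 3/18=433/42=10.31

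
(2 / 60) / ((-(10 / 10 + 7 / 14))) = -0.02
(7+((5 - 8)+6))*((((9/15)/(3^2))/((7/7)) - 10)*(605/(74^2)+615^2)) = -308602945045/8214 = -37570360.97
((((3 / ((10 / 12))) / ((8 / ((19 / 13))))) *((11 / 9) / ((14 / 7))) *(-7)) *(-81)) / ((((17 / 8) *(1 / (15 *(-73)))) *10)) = -25952157 / 2210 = -11743.06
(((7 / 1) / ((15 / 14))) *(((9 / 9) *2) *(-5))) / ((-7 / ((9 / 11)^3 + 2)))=94948 / 3993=23.78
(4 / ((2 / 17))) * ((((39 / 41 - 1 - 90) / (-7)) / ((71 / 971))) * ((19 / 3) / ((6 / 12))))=65235664 / 861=75767.32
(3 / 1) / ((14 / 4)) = 6 / 7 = 0.86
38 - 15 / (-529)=20117 / 529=38.03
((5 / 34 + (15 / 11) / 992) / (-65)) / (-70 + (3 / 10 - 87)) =27535 / 1889450992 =0.00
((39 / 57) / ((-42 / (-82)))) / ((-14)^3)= -533 / 1094856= -0.00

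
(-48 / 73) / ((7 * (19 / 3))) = -144 / 9709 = -0.01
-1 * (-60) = 60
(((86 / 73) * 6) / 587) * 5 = 2580 / 42851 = 0.06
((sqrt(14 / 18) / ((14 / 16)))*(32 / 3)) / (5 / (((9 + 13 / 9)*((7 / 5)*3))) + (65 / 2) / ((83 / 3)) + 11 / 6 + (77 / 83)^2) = 165776896*sqrt(7) / 162479271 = 2.70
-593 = -593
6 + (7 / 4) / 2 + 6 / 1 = 103 / 8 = 12.88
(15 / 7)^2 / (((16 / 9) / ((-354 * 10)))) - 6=-1793301 / 196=-9149.49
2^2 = 4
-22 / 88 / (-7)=1 / 28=0.04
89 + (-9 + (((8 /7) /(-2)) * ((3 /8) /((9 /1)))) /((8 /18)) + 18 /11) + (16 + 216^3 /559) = 6241462785 /344344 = 18125.66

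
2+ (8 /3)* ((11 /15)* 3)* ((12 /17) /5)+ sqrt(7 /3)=sqrt(21) /3+ 1202 /425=4.36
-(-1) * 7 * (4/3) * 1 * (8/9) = 224/27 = 8.30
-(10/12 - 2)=7/6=1.17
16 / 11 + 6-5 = 27 / 11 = 2.45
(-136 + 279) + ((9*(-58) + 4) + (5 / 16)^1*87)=-5565 / 16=-347.81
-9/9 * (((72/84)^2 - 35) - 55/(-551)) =922434/26999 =34.17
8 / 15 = 0.53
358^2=128164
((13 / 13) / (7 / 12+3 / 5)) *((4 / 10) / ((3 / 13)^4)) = 228488 / 1917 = 119.19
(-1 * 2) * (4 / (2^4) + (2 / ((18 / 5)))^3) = -0.84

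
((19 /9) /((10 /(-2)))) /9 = -19 /405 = -0.05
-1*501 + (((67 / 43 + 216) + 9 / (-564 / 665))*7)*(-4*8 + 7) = -296817209 / 8084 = -36716.63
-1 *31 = -31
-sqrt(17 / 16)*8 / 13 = -2*sqrt(17) / 13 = -0.63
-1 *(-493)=493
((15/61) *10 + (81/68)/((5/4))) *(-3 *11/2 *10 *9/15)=-1751409/5185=-337.78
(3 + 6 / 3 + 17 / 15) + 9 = 227 / 15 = 15.13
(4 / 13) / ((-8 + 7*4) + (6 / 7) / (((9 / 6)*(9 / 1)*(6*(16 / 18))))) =336 / 21853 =0.02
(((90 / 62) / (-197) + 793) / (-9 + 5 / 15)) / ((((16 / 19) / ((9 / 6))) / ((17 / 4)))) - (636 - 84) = -12648469017 / 10162048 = -1244.68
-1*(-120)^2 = -14400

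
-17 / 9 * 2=-34 / 9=-3.78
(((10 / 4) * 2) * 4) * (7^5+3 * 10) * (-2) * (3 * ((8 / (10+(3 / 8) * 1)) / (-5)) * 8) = 206893056 / 83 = 2492687.42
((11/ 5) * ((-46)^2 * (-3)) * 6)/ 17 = -418968/ 85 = -4929.04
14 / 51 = 0.27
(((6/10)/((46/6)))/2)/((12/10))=3/92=0.03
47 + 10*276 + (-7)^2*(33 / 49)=2840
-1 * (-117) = 117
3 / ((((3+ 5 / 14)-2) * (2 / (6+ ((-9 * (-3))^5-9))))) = 301326984 / 19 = 15859314.95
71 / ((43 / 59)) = 4189 / 43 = 97.42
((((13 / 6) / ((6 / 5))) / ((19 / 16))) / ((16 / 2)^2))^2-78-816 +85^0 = -6684722303 / 7485696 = -893.00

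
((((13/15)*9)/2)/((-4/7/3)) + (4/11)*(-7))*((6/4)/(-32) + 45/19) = -28594167/535040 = -53.44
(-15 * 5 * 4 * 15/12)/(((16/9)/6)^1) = -10125/8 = -1265.62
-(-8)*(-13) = -104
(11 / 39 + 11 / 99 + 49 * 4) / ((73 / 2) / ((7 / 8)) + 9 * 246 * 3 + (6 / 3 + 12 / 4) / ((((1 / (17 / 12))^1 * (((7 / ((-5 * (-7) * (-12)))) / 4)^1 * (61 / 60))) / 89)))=-4905803 / 3550485159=-0.00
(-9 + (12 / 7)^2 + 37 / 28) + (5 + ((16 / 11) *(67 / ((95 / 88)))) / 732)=1306859 / 3407460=0.38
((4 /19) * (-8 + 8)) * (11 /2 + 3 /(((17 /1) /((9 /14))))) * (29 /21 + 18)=0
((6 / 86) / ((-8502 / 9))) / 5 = -0.00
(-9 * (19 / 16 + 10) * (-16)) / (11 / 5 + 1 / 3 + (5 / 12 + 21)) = 32220 / 479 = 67.27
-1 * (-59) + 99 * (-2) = -139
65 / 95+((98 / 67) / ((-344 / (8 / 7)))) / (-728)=1947575 / 2846428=0.68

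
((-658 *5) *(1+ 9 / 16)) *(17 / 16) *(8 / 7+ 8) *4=-199750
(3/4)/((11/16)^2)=192/121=1.59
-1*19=-19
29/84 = 0.35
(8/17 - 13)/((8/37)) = -7881/136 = -57.95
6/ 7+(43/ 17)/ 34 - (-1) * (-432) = -1744103/ 4046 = -431.07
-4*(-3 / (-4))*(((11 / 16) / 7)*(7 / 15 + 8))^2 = -1951609 / 940800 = -2.07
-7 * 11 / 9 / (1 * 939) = -77 / 8451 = -0.01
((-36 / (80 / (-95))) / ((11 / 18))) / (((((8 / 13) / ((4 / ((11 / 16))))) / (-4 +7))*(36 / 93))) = 5125.76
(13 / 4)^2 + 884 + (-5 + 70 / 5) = 14457 / 16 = 903.56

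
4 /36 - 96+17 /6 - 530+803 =3239 /18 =179.94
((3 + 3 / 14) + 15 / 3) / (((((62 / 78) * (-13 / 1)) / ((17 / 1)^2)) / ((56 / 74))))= -199410 / 1147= -173.85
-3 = -3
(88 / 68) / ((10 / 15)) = 33 / 17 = 1.94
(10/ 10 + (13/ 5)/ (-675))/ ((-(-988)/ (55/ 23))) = 18491/ 7669350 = 0.00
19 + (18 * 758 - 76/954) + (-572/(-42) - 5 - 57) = 45458947/3339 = 13614.54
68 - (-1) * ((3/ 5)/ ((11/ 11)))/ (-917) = 311777/ 4585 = 68.00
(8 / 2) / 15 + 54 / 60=7 / 6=1.17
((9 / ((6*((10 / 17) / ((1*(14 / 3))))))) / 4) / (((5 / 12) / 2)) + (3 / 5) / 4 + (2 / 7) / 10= 10121 / 700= 14.46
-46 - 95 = -141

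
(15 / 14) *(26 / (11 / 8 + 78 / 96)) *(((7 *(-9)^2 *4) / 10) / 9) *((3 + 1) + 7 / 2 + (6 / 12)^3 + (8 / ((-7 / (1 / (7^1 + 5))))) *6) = 110916 / 49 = 2263.59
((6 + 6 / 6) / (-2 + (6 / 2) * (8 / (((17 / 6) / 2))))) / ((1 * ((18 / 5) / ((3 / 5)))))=119 / 1524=0.08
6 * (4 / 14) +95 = 677 / 7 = 96.71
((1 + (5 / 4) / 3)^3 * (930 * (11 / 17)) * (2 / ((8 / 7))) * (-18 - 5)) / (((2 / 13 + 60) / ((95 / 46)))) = -250575325 / 105984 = -2364.28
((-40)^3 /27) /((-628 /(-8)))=-128000 /4239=-30.20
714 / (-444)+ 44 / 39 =-1385 / 2886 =-0.48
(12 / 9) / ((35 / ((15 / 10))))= 2 / 35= 0.06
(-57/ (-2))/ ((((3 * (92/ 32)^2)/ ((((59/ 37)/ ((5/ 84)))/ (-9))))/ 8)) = -8035328/ 293595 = -27.37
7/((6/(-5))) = -35/6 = -5.83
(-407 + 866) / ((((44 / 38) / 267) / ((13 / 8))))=30270591 / 176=171991.99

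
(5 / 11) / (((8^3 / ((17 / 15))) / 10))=85 / 8448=0.01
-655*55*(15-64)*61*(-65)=-6999117125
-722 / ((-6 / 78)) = 9386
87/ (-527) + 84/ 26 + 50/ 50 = 27854/ 6851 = 4.07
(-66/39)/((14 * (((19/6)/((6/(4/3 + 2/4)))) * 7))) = -0.02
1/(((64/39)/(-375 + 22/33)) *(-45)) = 14599/2880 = 5.07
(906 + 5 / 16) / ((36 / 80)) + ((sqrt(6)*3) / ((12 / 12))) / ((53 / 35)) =105*sqrt(6) / 53 + 72505 / 36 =2018.88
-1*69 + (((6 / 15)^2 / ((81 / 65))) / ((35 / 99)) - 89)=-248278 / 1575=-157.64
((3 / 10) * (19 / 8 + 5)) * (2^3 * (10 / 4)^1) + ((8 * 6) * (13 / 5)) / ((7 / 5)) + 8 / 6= 11317 / 84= 134.73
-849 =-849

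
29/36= 0.81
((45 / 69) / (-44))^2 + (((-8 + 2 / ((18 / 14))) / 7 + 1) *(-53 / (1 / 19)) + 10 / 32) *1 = -2568194015 / 32260536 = -79.61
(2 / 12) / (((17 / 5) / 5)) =25 / 102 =0.25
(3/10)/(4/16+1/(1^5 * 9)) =0.83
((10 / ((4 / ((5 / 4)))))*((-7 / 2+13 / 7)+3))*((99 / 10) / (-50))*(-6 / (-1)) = -5643 / 1120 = -5.04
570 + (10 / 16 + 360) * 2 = 1291.25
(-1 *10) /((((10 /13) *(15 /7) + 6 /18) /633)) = -1728090 /541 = -3194.25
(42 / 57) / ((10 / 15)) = 21 / 19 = 1.11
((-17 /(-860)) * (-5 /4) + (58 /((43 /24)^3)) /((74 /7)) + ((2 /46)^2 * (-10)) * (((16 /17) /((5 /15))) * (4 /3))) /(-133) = -51886600789 /8042392560848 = -0.01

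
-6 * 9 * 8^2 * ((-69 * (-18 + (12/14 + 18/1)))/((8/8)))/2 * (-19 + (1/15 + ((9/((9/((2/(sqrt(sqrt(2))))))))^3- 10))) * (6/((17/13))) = -1153211904/85 + 223202304 * 2^(1/4)/119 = -11336663.01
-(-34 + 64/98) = 1634/49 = 33.35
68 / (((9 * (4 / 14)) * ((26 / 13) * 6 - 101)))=-238 / 801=-0.30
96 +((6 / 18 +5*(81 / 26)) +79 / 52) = 17695 / 156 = 113.43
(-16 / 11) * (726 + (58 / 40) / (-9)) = -522604 / 495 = -1055.77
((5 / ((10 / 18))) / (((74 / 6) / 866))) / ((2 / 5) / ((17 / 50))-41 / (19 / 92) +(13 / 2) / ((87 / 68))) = -328528791 / 99954797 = -3.29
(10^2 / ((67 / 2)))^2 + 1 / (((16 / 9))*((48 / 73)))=11223091 / 1149184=9.77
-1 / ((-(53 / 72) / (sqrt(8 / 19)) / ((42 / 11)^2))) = 254016 * sqrt(38) / 121847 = 12.85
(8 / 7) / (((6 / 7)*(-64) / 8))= -1 / 6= -0.17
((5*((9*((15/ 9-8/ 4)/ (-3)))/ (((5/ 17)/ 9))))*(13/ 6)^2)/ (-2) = -2873/ 8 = -359.12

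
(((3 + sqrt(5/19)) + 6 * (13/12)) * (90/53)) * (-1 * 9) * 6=-46170/53 - 4860 * sqrt(95)/1007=-918.17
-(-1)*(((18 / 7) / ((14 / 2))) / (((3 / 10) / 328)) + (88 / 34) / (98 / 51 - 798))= 401.63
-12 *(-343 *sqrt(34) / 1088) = 1029 *sqrt(34) / 272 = 22.06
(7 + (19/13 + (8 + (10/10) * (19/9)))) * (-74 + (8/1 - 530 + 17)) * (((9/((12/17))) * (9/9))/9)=-7129613/468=-15234.22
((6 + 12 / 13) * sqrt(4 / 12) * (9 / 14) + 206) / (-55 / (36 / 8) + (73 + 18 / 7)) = 1215 * sqrt(3) / 51883 + 12978 / 3991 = 3.29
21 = 21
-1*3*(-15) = 45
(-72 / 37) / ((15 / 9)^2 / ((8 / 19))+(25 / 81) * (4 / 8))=-46656 / 161875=-0.29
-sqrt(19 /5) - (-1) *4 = 4 - sqrt(95) /5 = 2.05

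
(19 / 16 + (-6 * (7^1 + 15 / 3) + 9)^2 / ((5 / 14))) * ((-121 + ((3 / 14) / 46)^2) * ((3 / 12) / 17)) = -2624723907241 / 132715520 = -19777.07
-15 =-15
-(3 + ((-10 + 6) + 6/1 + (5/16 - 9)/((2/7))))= 813/32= 25.41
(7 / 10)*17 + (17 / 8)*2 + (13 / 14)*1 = 2391 / 140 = 17.08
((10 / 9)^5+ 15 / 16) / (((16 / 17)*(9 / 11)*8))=464832445 / 1088391168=0.43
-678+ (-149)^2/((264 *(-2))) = -380185/528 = -720.05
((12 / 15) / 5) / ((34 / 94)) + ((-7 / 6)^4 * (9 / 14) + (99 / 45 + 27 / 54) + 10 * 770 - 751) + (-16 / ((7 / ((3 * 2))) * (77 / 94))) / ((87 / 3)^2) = 385796234321101 / 55483797600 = 6953.31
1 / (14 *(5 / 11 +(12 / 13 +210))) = 143 / 423178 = 0.00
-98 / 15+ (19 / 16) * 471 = 132667 / 240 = 552.78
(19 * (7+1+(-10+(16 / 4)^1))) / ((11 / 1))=38 / 11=3.45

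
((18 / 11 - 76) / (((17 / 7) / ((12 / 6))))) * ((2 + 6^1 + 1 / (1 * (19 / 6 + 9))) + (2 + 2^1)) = -10100664 / 13651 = -739.92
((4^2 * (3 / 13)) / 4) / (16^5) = 3 / 3407872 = 0.00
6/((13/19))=114/13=8.77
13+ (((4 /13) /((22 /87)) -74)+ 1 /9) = -76798 /1287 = -59.67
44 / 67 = 0.66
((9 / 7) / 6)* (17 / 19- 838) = -47715 / 266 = -179.38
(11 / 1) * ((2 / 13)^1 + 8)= 89.69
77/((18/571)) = 43967/18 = 2442.61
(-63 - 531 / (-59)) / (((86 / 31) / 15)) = -12555 / 43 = -291.98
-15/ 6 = -5/ 2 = -2.50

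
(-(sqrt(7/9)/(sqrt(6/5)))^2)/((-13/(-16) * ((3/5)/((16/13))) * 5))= -4480/13689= -0.33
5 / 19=0.26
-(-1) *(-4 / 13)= -4 / 13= -0.31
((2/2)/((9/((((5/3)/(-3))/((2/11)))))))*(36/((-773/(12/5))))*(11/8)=121/2319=0.05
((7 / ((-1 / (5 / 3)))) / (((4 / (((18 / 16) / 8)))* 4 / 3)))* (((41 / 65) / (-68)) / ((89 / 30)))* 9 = 348705 / 40282112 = 0.01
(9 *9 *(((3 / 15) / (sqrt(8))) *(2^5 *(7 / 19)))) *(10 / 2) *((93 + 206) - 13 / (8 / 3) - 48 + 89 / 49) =7872633 *sqrt(2) / 133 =83711.16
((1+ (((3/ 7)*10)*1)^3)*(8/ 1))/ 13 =218744/ 4459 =49.06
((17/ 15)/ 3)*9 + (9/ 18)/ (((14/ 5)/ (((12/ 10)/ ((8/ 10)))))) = 1027/ 280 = 3.67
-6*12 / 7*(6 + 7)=-936 / 7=-133.71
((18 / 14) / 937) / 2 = 9 / 13118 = 0.00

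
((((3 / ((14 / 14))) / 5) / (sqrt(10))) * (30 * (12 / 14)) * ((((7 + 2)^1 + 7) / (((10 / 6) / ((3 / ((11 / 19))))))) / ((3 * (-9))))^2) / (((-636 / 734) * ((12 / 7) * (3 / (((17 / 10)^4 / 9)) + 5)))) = -708188590528 * sqrt(10) / 1653604074375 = -1.35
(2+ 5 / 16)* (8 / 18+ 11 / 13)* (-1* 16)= -5587 / 117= -47.75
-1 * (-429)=429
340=340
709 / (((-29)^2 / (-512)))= -363008 / 841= -431.64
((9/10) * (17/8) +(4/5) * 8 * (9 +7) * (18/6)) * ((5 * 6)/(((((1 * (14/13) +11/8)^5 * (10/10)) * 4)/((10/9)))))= 6268043671552/215640781875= 29.07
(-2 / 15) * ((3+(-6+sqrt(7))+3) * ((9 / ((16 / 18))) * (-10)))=27 * sqrt(7) / 2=35.72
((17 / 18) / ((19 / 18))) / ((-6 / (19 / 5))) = -17 / 30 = -0.57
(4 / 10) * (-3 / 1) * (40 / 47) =-48 / 47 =-1.02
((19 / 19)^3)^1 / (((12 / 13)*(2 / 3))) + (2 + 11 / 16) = 69 / 16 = 4.31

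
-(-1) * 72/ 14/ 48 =3/ 28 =0.11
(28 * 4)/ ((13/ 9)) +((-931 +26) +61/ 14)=-149805/ 182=-823.10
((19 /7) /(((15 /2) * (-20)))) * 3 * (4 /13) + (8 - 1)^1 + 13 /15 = 53576 /6825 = 7.85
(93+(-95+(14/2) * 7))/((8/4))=47/2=23.50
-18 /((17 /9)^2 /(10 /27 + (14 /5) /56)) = -6129 /2890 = -2.12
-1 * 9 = -9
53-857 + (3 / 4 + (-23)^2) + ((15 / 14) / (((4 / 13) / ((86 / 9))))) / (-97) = -559346 / 2037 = -274.59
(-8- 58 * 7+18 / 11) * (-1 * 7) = 31752 / 11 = 2886.55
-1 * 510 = -510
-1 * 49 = -49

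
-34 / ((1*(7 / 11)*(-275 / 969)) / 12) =395352 / 175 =2259.15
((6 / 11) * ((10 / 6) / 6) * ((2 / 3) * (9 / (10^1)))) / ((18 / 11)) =1 / 18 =0.06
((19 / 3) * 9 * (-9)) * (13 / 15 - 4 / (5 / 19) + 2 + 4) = 4275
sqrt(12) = 2 * sqrt(3) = 3.46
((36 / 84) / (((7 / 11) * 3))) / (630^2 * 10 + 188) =11 / 194490212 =0.00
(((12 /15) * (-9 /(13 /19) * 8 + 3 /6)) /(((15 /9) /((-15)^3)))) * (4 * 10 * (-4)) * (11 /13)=-3881908800 /169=-22969874.56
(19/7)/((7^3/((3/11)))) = 57/26411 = 0.00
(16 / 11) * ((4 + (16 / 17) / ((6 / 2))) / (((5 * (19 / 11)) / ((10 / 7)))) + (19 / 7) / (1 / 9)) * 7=2728624 / 10659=255.99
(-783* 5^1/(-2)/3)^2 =1703025/4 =425756.25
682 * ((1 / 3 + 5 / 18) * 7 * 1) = 26257 / 9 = 2917.44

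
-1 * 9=-9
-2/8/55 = -1/220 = -0.00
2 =2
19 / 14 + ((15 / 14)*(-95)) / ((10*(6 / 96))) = -323 / 2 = -161.50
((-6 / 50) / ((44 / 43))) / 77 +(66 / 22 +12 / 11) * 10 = 3464871 / 84700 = 40.91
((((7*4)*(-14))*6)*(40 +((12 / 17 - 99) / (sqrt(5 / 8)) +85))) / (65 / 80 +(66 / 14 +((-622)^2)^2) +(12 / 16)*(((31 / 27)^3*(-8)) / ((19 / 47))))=-4104771552000 / 2089792663016140721 +109745172214272*sqrt(10) / 177632376356371961285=-0.00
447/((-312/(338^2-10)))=-8510433/52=-163662.17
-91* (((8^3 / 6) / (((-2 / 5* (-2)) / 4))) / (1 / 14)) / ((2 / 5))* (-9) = 12230400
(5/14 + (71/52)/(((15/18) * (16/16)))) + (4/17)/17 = 264232/131495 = 2.01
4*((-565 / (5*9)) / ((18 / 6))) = -452 / 27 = -16.74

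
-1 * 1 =-1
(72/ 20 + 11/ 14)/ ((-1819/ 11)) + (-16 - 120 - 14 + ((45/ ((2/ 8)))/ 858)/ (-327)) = -297757817099/ 1984692710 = -150.03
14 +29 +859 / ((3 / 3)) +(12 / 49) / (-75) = 1104946 / 1225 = 902.00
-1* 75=-75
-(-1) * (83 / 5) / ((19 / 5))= 83 / 19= 4.37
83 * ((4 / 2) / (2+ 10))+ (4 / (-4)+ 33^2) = 6611 / 6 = 1101.83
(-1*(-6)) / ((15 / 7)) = 14 / 5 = 2.80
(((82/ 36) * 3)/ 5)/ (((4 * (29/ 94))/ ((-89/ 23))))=-171503/ 40020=-4.29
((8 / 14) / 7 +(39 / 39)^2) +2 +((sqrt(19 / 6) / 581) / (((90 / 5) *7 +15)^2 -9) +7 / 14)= sqrt(114) / 69273792 +351 / 98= 3.58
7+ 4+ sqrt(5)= sqrt(5)+ 11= 13.24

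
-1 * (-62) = 62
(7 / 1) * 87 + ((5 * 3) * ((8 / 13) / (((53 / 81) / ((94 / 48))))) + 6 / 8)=1756611 / 2756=637.38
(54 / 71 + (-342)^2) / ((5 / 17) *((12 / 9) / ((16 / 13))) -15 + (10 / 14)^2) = -8253.71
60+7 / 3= 187 / 3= 62.33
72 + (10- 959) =-877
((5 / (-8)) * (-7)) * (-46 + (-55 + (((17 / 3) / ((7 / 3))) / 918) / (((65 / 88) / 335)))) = -1226045 / 2808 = -436.63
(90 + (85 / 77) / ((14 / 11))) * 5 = 44525 / 98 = 454.34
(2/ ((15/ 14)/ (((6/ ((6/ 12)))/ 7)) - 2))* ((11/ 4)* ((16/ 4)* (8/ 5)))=-128/ 5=-25.60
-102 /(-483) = 34 /161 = 0.21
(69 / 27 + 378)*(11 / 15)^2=16577 / 81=204.65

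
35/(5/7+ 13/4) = 980/111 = 8.83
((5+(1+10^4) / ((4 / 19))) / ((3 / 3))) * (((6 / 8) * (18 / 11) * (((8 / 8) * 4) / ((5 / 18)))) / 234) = 5131053 / 1430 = 3588.15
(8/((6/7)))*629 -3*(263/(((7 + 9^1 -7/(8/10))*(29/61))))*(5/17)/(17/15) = 4237262888/729147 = 5811.26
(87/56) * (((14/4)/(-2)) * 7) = -609/32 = -19.03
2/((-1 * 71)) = -2/71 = -0.03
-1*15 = -15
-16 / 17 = -0.94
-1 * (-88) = 88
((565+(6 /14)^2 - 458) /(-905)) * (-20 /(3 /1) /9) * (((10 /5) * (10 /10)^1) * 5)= 210080 /239463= 0.88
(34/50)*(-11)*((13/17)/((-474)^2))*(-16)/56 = 143/19659150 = 0.00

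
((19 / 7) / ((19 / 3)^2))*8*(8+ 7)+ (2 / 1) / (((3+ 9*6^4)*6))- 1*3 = 23835814 / 4655133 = 5.12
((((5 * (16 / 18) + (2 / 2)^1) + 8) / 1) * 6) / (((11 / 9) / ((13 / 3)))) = 286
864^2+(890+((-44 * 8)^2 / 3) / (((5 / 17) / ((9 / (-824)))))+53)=384141197 / 515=745905.24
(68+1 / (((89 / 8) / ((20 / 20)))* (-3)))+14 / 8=74461 / 1068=69.72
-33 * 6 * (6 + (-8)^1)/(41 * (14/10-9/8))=1440/41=35.12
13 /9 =1.44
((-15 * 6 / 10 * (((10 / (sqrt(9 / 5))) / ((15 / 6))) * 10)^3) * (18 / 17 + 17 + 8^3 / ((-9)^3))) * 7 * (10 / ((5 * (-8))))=120455440000 * sqrt(5) / 37179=7244588.40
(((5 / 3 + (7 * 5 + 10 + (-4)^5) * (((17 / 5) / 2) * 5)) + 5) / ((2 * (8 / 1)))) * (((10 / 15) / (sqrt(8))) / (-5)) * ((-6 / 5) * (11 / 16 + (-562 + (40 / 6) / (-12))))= 16517.45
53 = 53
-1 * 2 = -2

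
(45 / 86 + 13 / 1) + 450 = 39863 / 86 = 463.52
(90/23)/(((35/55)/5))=4950/161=30.75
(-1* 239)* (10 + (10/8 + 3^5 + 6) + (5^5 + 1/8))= -6472837/8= -809104.62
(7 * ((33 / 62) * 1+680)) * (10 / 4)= 1476755 / 124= 11909.31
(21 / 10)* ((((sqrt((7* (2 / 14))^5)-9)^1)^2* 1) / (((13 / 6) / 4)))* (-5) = -16128 / 13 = -1240.62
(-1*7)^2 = 49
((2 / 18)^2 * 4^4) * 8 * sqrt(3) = 2048 * sqrt(3) / 81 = 43.79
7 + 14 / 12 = 49 / 6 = 8.17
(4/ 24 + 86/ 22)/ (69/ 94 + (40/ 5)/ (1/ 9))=0.06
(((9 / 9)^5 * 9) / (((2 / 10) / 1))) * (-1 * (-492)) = 22140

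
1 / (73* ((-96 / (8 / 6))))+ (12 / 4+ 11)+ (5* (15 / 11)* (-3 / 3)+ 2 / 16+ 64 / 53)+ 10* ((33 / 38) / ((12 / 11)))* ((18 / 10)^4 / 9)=64768114979 / 3638794500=17.80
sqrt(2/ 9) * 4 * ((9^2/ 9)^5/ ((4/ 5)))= 98415 * sqrt(2)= 139179.83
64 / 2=32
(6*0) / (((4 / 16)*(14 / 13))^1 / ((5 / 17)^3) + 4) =0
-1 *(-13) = 13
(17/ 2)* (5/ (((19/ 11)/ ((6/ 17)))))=165/ 19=8.68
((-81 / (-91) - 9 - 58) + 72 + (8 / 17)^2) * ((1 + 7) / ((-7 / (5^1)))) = -6429120 / 184093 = -34.92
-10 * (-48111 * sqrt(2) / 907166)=240555 * sqrt(2) / 453583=0.75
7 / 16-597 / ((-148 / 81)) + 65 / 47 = 9141769 / 27824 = 328.56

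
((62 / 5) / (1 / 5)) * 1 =62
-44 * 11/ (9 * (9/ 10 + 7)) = -4840/ 711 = -6.81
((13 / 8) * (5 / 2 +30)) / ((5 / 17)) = 2873 / 16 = 179.56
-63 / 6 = -21 / 2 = -10.50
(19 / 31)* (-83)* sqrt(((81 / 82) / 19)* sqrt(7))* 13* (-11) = 2697.98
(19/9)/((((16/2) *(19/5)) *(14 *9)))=5/9072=0.00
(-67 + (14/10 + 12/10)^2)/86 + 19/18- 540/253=-8710637/4895550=-1.78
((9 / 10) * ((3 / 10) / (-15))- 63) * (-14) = 882.25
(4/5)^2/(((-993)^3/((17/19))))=-272/465094662075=-0.00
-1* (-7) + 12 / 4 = 10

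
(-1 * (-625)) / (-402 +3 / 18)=-1.56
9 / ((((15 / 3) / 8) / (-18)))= -1296 / 5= -259.20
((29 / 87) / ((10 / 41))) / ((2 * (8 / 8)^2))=41 / 60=0.68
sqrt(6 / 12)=sqrt(2) / 2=0.71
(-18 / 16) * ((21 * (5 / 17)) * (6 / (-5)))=567 / 68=8.34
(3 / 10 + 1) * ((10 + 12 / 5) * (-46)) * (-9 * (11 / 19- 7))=-20354724 / 475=-42852.05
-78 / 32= -39 / 16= -2.44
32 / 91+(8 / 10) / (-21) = 428 / 1365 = 0.31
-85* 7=-595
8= 8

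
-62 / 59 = -1.05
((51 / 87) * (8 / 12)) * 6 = 68 / 29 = 2.34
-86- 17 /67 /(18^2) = -1866905 /21708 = -86.00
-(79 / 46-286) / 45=1453 / 230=6.32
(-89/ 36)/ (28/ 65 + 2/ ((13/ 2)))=-5785/ 1728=-3.35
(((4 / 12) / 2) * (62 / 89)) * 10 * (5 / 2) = 775 / 267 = 2.90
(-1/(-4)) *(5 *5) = 25/4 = 6.25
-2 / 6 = -0.33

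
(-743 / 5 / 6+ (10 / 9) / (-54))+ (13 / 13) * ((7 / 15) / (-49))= -421793 / 17010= -24.80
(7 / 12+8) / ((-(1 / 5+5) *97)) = -515 / 30264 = -0.02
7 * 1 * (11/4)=19.25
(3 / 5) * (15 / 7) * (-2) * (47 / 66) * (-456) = 835.01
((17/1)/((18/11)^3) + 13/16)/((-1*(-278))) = 54731/3242592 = 0.02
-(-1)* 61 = 61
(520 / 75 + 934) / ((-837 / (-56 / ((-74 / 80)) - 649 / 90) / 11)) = -13785546049 / 20904075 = -659.47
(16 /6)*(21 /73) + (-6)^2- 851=-59439 /73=-814.23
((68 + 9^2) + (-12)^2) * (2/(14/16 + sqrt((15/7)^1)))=-229712/617 + 37504 * sqrt(105)/617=250.55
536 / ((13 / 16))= 8576 / 13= 659.69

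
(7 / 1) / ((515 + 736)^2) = 7 / 1565001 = 0.00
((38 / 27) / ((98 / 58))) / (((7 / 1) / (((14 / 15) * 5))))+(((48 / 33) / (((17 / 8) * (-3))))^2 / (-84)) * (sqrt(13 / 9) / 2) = 2204 / 3969-2048 * sqrt(13) / 19827423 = 0.55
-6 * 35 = -210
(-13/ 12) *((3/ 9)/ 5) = -13/ 180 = -0.07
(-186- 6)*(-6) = 1152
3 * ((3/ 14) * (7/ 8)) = 9/ 16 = 0.56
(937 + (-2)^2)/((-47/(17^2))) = -271949/47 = -5786.15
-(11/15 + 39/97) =-1652/1455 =-1.14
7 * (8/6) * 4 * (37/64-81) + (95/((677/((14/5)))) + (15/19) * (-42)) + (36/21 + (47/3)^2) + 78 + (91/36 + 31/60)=-43873028827/16207380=-2706.98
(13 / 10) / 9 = 13 / 90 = 0.14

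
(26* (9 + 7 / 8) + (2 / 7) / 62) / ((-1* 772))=-222863 / 670096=-0.33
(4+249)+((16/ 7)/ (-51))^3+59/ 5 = 60241043452/ 227496465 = 264.80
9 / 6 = 3 / 2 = 1.50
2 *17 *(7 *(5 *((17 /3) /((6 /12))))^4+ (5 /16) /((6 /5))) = 3180479691475 /1296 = 2454073836.01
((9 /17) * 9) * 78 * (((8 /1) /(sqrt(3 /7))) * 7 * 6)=707616 * sqrt(21) /17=190747.29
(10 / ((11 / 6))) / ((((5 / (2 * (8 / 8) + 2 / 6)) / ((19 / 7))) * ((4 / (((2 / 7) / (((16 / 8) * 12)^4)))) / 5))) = 95 / 12773376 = 0.00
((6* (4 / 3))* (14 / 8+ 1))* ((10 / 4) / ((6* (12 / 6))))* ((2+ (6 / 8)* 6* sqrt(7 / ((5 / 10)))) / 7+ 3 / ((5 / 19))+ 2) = 165* sqrt(14) / 56+ 5269 / 84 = 73.75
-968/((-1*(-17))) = -968/17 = -56.94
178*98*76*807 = 1069875408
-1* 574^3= -189119224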